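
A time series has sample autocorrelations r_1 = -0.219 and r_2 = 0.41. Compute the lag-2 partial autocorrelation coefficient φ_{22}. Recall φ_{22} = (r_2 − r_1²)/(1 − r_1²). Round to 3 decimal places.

φ_{22} = (r_2 − r_1²) / (1 − r_1²)
r_1² = (-0.219)² = 0.047961
Numerator = 0.41 − 0.0480 = 0.3620; denominator = 1 − 0.0480 = 0.9520
φ_{22} = 0.3620 / 0.9520 = 0.380

0.380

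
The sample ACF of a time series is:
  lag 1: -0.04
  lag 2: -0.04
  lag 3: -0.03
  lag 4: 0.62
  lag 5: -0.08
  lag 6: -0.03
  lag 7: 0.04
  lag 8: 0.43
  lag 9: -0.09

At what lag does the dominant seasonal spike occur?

4

The largest autocorrelation is r_4 = 0.62, with a weaker echo at lag 8 (0.43); the remaining lags stay at or below 0.04.
The dominant spike at lag 4 indicates a seasonal period of 4.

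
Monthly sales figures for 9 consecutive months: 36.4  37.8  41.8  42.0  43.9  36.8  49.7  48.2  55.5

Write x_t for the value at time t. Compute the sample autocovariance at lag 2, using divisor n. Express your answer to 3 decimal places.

8.399

Mean x̄ = (36.4 + 37.8 + 41.8 + 42.0 + 43.9 + 36.8 + 49.7 + 48.2 + 55.5)/9 = 43.5667
Σ_{t=1}^{7}(x_t−x̄)(x_{t+2}−x̄) = 75.5911
γ_2 = 75.5911 / 9 = 8.399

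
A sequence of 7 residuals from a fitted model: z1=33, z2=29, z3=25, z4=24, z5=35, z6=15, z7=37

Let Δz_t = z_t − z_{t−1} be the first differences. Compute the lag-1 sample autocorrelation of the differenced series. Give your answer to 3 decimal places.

-0.620

First differences Δz: -4, -4, -1, 11, -20, 22
Mean of differences = 0.6667
Numerator Σ(Δz_t−Δz̄)(Δz_{t+1}−Δz̄) = -642.1111
Denominator Σ(Δz_t−Δz̄)² = 1035.3333
r_1(Δz) = -642.1111 / 1035.3333 = -0.620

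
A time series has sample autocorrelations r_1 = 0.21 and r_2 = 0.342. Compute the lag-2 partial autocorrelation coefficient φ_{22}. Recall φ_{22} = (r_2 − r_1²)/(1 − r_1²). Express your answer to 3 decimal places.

φ_{22} = (r_2 − r_1²) / (1 − r_1²)
r_1² = (0.21)² = 0.0441
Numerator = 0.342 − 0.0441 = 0.2979; denominator = 1 − 0.0441 = 0.9559
φ_{22} = 0.2979 / 0.9559 = 0.312

0.312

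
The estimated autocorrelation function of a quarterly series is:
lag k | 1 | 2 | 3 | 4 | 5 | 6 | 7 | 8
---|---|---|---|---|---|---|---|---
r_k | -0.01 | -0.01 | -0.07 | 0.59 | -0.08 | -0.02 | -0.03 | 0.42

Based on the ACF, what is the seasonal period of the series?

4

The largest autocorrelation is r_4 = 0.59, with a weaker echo at lag 8 (0.42); the remaining lags stay at or below -0.01.
The dominant spike at lag 4 indicates a seasonal period of 4.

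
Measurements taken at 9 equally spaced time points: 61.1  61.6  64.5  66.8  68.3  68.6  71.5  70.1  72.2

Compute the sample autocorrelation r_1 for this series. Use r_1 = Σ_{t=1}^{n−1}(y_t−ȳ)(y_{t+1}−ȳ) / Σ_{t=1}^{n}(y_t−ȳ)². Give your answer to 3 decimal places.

Mean ȳ = (61.1 + 61.6 + 64.5 + 66.8 + 68.3 + 68.6 + 71.5 + 70.1 + 72.2)/9 = 67.1889
Numerator Σ_{t=1}^{8}(y_t−ȳ)(y_{t+1}−ȳ) = 84.4610
Denominator Σ(y_t−ȳ)² = 131.0889
r_1 = 84.4610 / 131.0889 = 0.644

0.644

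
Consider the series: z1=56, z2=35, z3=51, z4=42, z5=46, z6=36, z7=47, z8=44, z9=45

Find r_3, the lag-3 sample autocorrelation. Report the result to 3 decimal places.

-0.307

Mean z̄ = (56 + 35 + 51 + 42 + 46 + 36 + 47 + 44 + 45)/9 = 44.6667
Σ(z_t−z̄)(z_{t+3}−z̄) = (-30.2222) + (-12.8889) + (-54.8889) + (-6.2222) + (-0.8889) + (-2.8889) = -108.0000
Denominator Σ(z_t−z̄)² = 352.0000
r_3 = -108.0000 / 352.0000 = -0.307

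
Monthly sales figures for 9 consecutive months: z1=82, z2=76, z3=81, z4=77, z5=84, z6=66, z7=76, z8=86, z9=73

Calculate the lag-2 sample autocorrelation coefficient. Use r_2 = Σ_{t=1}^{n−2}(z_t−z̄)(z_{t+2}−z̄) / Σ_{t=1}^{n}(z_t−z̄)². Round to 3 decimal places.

-0.181

Mean z̄ = (82 + 76 + 81 + 77 + 84 + 66 + 76 + 86 + 73)/9 = 77.8889
Σ(z_t−z̄)(z_{t+2}−z̄) = (12.7901) + (1.6790) + (19.0123) + (10.5679) + (-11.5432) + (-96.4321) + (9.2346) = -54.6914
Denominator Σ(z_t−z̄)² = 302.8889
r_2 = -54.6914 / 302.8889 = -0.181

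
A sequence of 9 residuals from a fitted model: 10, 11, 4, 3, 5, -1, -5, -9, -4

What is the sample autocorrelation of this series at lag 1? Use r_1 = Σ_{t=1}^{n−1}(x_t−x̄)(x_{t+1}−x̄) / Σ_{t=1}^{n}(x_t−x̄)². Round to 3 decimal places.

0.664

Mean x̄ = (10 + 11 + 4 + 3 + 5 − 1 − 5 − 9 − 4)/9 = 1.5556
Numerator Σ_{t=1}^{8}(x_t−x̄)(x_{t+1}−x̄) = 247.1358
Denominator Σ(x_t−x̄)² = 372.2222
r_1 = 247.1358 / 372.2222 = 0.664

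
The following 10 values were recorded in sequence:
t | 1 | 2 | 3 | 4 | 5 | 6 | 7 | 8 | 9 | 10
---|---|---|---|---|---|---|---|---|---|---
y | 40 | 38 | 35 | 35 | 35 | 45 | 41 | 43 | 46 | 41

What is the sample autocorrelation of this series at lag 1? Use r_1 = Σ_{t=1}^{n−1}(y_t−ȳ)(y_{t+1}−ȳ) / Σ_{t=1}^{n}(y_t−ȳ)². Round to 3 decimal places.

0.443

Mean ȳ = (40 + 38 + 35 + 35 + 35 + 45 + 41 + 43 + 46 + 41)/10 = 39.9000
Numerator Σ_{t=1}^{9}(y_t−ȳ)(y_{t+1}−ȳ) = 66.7900
Denominator Σ(y_t−ȳ)² = 150.9000
r_1 = 66.7900 / 150.9000 = 0.443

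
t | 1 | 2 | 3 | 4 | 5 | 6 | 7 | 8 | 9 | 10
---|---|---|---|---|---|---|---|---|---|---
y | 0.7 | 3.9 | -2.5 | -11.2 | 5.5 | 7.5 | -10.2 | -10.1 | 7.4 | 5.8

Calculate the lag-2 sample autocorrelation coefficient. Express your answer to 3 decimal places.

-0.789

Mean ȳ = (0.7 + 3.9 − 2.5 − 11.2 + 5.5 + 7.5 − 10.2 − 10.1 + 7.4 + 5.8)/10 = -0.3200
Numerator Σ_{t=1}^{8}(y_t−ȳ)(y_{t+2}−ȳ) = -416.0148
Denominator Σ(y_t−ȳ)² = 527.3160
r_2 = -416.0148 / 527.3160 = -0.789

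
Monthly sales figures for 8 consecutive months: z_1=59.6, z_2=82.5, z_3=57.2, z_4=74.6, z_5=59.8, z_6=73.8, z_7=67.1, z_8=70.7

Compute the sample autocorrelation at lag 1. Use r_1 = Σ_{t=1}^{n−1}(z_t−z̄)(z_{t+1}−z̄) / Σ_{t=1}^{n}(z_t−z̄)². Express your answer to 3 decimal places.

-0.837

Mean z̄ = (59.6 + 82.5 + 57.2 + 74.6 + 59.8 + 73.8 + 67.1 + 70.7)/8 = 68.1625
Deviations from mean: -8.5625, 14.3375, -10.9625, 6.4375, -8.3625, 5.6375, -1.0625, 2.5375
Numerator Σ_{t=1}^{7}(z_t−z̄)(z_{t+1}−z̄) = -460.1739
Denominator Σ(z_t−z̄)² = 549.7788
r_1 = -460.1739 / 549.7788 = -0.837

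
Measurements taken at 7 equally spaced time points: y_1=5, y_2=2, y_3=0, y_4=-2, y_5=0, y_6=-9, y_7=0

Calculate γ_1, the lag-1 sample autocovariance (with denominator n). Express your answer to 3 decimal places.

Mean ȳ = (5 + 2 + 0 − 2 + 0 − 9 + 0)/7 = -0.5714
Σ_{t=1}^{6}(y_t−ȳ)(y_{t+1}−ȳ) = 4.5306
γ_1 = 4.5306 / 7 = 0.647

0.647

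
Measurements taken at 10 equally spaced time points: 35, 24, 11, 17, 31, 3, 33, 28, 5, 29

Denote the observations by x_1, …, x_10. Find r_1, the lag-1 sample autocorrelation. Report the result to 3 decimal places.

-0.423

Mean x̄ = (35 + 24 + 11 + 17 + 31 + 3 + 33 + 28 + 5 + 29)/10 = 21.6000
Numerator Σ_{t=1}^{9}(x_t−x̄)(x_{t+1}−x̄) = -530.7600
Denominator Σ(x_t−x̄)² = 1254.4000
r_1 = -530.7600 / 1254.4000 = -0.423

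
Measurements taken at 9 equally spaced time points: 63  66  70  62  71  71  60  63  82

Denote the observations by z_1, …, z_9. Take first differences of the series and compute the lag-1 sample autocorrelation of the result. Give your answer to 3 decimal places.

First differences Δz: 3, 4, -8, 9, 0, -11, 3, 19
Mean of differences = 2.3750
Numerator Σ(Δz_t−Δz̄)(Δz_{t+1}−Δz̄) = -66.5156
Denominator Σ(Δz_t−Δz̄)² = 615.8750
r_1(Δz) = -66.5156 / 615.8750 = -0.108

-0.108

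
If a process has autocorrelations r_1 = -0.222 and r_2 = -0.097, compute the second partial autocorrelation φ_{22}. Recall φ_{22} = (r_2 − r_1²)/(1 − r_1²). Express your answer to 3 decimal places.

φ_{22} = (r_2 − r_1²) / (1 − r_1²)
r_1² = (-0.222)² = 0.049284
Numerator = -0.097 − 0.0493 = -0.1463; denominator = 1 − 0.0493 = 0.9507
φ_{22} = -0.1463 / 0.9507 = -0.154

-0.154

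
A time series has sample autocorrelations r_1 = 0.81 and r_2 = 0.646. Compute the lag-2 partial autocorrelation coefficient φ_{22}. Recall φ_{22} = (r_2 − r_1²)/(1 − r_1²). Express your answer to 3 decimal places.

φ_{22} = (r_2 − r_1²) / (1 − r_1²)
r_1² = (0.81)² = 0.6561
Numerator = 0.646 − 0.6561 = -0.0101; denominator = 1 − 0.6561 = 0.3439
φ_{22} = -0.0101 / 0.3439 = -0.029

-0.029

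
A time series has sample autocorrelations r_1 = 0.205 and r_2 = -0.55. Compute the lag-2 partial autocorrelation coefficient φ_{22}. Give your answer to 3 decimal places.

-0.618

φ_{22} = (r_2 − r_1²) / (1 − r_1²)
r_1² = (0.205)² = 0.042025
Numerator = -0.55 − 0.0420 = -0.5920; denominator = 1 − 0.0420 = 0.9580
φ_{22} = -0.5920 / 0.9580 = -0.618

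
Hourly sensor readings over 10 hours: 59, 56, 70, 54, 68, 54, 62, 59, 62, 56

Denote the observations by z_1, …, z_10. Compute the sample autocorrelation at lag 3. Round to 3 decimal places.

Mean z̄ = (59 + 56 + 70 + 54 + 68 + 54 + 62 + 59 + 62 + 56)/10 = 60.0000
Σ(z_t−z̄)(z_{t+3}−z̄) = (6.0000) + (-32.0000) + (-60.0000) + (-12.0000) + (-8.0000) + (-12.0000) + (-8.0000) = -126.0000
Denominator Σ(z_t−z̄)² = 278.0000
r_3 = -126.0000 / 278.0000 = -0.453

-0.453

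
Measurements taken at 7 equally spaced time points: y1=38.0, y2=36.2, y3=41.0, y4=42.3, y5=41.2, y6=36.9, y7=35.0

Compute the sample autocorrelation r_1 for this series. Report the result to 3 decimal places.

Mean ȳ = (38.0 + 36.2 + 41.0 + 42.3 + 41.2 + 36.9 + 35.0)/7 = 38.6571
Σ(y_t−ȳ)(y_{t+1}−ȳ) = (1.6147) + (-5.7567) + (8.5347) + (9.2633) + (-4.4682) + (6.4261) = 15.6139
Denominator Σ(y_t−ȳ)² = 48.1571
r_1 = 15.6139 / 48.1571 = 0.324

0.324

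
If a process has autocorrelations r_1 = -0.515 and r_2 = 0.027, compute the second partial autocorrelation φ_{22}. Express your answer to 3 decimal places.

φ_{22} = (r_2 − r_1²) / (1 − r_1²)
r_1² = (-0.515)² = 0.265225
Numerator = 0.027 − 0.2652 = -0.2382; denominator = 1 − 0.2652 = 0.7348
φ_{22} = -0.2382 / 0.7348 = -0.324

-0.324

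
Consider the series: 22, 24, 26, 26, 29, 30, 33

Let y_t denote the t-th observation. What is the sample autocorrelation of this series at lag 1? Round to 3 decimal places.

Mean ȳ = (22 + 24 + 26 + 26 + 29 + 30 + 33)/7 = 27.1429
Deviations from mean: -5.1429, -3.1429, -1.1429, -1.1429, 1.8571, 2.8571, 5.8571
Numerator Σ_{t=1}^{6}(y_t−ȳ)(y_{t+1}−ȳ) = 40.9796
Denominator Σ(y_t−ȳ)² = 84.8571
r_1 = 40.9796 / 84.8571 = 0.483

0.483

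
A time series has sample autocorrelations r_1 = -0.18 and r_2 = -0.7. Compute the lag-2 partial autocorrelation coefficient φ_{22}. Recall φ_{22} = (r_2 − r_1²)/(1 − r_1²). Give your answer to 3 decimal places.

-0.757

φ_{22} = (r_2 − r_1²) / (1 − r_1²)
r_1² = (-0.18)² = 0.0324
Numerator = -0.7 − 0.0324 = -0.7324; denominator = 1 − 0.0324 = 0.9676
φ_{22} = -0.7324 / 0.9676 = -0.757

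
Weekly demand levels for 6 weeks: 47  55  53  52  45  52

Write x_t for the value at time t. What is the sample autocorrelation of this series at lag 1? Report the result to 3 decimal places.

Mean x̄ = (47 + 55 + 53 + 52 + 45 + 52)/6 = 50.6667
Deviations from mean: -3.6667, 4.3333, 2.3333, 1.3333, -5.6667, 1.3333
Numerator Σ_{t=1}^{5}(x_t−x̄)(x_{t+1}−x̄) = -17.7778
Denominator Σ(x_t−x̄)² = 73.3333
r_1 = -17.7778 / 73.3333 = -0.242

-0.242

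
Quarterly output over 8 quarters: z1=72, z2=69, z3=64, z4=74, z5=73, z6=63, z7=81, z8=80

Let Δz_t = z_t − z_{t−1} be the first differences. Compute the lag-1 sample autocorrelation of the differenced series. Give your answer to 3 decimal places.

First differences Δz: -3, -5, 10, -1, -10, 18, -1
Mean of differences = 1.1429
Numerator Σ(Δz_t−Δz̄)(Δz_{t+1}−Δz̄) = -248.0204
Denominator Σ(Δz_t−Δz̄)² = 550.8571
r_1(Δz) = -248.0204 / 550.8571 = -0.450

-0.450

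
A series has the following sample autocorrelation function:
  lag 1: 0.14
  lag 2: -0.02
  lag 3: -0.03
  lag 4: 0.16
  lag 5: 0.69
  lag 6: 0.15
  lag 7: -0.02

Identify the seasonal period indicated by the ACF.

The largest autocorrelation is r_5 = 0.69; the remaining lags stay at or below 0.16.
The dominant spike at lag 5 indicates a seasonal period of 5.

5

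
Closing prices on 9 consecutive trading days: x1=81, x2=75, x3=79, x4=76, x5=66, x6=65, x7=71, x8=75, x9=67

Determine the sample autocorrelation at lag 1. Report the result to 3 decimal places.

0.297

Mean x̄ = (81 + 75 + 79 + 76 + 66 + 65 + 71 + 75 + 67)/9 = 72.7778
Numerator Σ_{t=1}^{8}(x_t−x̄)(x_{t+1}−x̄) = 80.0617
Denominator Σ(x_t−x̄)² = 269.5556
r_1 = 80.0617 / 269.5556 = 0.297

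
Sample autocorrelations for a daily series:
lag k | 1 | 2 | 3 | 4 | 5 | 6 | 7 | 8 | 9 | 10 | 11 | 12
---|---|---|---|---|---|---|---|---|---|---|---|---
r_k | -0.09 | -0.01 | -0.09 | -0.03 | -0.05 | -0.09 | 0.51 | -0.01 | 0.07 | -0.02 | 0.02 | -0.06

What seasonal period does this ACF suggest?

The largest autocorrelation is r_7 = 0.51; the remaining lags stay at or below 0.07.
The dominant spike at lag 7 indicates a seasonal period of 7.

7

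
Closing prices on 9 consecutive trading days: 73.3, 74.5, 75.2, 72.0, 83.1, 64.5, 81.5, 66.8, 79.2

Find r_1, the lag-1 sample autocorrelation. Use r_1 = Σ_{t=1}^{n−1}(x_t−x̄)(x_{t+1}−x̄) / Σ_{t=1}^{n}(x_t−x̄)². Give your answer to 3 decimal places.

Mean x̄ = (73.3 + 74.5 + 75.2 + 72.0 + 83.1 + 64.5 + 81.5 + 66.8 + 79.2)/9 = 74.4556
Numerator Σ_{t=1}^{8}(x_t−x̄)(x_{t+1}−x̄) = -269.5153
Denominator Σ(x_t−x̄)² = 312.5022
r_1 = -269.5153 / 312.5022 = -0.862

-0.862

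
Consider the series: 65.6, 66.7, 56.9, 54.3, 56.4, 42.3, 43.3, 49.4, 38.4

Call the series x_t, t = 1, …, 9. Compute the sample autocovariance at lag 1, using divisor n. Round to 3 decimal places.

Mean x̄ = (65.6 + 66.7 + 56.9 + 54.3 + 56.4 + 42.3 + 43.3 + 49.4 + 38.4)/9 = 52.5889
Σ_{t=1}^{8}(x_t−x̄)(x_{t+1}−x̄) = 389.5621
γ_1 = 389.5621 / 9 = 43.285

43.285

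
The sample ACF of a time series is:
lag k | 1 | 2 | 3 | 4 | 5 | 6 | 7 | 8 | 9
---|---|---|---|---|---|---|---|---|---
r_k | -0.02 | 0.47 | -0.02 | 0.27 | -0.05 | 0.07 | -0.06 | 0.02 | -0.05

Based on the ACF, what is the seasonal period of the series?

2

The largest autocorrelation is r_2 = 0.47, with a weaker echo at lag 4 (0.27); the remaining lags stay at or below 0.07.
The dominant spike at lag 2 indicates a seasonal period of 2.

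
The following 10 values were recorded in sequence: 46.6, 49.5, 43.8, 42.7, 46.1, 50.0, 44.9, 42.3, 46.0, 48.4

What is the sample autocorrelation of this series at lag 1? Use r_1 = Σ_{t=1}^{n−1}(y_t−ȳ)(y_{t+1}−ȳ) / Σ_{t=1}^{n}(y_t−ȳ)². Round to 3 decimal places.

Mean ȳ = (46.6 + 49.5 + 43.8 + 42.7 + 46.1 + 50.0 + 44.9 + 42.3 + 46.0 + 48.4)/10 = 46.0300
Numerator Σ_{t=1}^{9}(y_t−ȳ)(y_{t+1}−ȳ) = 1.4801
Denominator Σ(y_t−ȳ)² = 65.0010
r_1 = 1.4801 / 65.0010 = 0.023

0.023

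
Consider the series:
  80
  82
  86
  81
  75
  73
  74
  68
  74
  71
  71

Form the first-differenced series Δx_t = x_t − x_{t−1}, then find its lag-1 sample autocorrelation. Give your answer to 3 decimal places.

-0.269

First differences Δx: 2, 4, -5, -6, -2, 1, -6, 6, -3, 0
Mean of differences = -0.9000
Numerator Σ(Δx_t−Δx̄)(Δx_{t+1}−Δx̄) = -42.7100
Denominator Σ(Δx_t−Δx̄)² = 158.9000
r_1(Δx) = -42.7100 / 158.9000 = -0.269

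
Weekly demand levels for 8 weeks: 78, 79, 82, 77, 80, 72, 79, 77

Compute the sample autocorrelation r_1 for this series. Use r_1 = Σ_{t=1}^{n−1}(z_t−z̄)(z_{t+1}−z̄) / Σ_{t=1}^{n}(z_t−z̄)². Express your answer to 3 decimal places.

-0.350

Mean z̄ = (78 + 79 + 82 + 77 + 80 + 72 + 79 + 77)/8 = 78.0000
Σ(z_t−z̄)(z_{t+1}−z̄) = (0.0000) + (4.0000) + (-4.0000) + (-2.0000) + (-12.0000) + (-6.0000) + (-1.0000) = -21.0000
Denominator Σ(z_t−z̄)² = 60.0000
r_1 = -21.0000 / 60.0000 = -0.350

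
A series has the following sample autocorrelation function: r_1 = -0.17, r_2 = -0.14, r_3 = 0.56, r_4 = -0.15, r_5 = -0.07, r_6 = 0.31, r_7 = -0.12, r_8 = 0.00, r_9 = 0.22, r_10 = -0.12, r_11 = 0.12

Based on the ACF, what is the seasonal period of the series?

3

The largest autocorrelation is r_3 = 0.56, with weaker echoes at lags 6 (0.31) and 9 (0.22); the remaining lags stay at or below 0.12.
The dominant spike at lag 3 indicates a seasonal period of 3.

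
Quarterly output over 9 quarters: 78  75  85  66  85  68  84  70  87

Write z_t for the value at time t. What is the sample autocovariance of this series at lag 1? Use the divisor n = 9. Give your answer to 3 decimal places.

Mean z̄ = (78 + 75 + 85 + 66 + 85 + 68 + 84 + 70 + 87)/9 = 77.5556
Σ_{t=1}^{8}(z_t−z̄)(z_{t+1}−z̄) = -444.9753
γ_1 = -444.9753 / 9 = -49.442

-49.442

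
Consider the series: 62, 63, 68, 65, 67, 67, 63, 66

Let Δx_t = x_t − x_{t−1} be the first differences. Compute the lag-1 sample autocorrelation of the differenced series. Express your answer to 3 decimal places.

-0.459

First differences Δx: 1, 5, -3, 2, 0, -4, 3
Mean of differences = 0.5714
Numerator Σ(Δx_t−Δx̄)(Δx_{t+1}−Δx̄) = -28.3265
Denominator Σ(Δx_t−Δx̄)² = 61.7143
r_1(Δx) = -28.3265 / 61.7143 = -0.459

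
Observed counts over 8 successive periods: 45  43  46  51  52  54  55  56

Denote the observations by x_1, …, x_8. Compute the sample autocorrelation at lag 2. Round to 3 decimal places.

Mean x̄ = (45 + 43 + 46 + 51 + 52 + 54 + 55 + 56)/8 = 50.2500
Deviations from mean: -5.2500, -7.2500, -4.2500, 0.7500, 1.7500, 3.7500, 4.7500, 5.7500
Σ(x_t−x̄)(x_{t+2}−x̄) = (22.3125) + (-5.4375) + (-7.4375) + (2.8125) + (8.3125) + (21.5625) = 42.1250
Denominator Σ(x_t−x̄)² = 171.5000
r_2 = 42.1250 / 171.5000 = 0.246

0.246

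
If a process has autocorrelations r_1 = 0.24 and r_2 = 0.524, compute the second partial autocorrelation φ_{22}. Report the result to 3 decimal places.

φ_{22} = (r_2 − r_1²) / (1 − r_1²)
r_1² = (0.24)² = 0.0576
Numerator = 0.524 − 0.0576 = 0.4664; denominator = 1 − 0.0576 = 0.9424
φ_{22} = 0.4664 / 0.9424 = 0.495

0.495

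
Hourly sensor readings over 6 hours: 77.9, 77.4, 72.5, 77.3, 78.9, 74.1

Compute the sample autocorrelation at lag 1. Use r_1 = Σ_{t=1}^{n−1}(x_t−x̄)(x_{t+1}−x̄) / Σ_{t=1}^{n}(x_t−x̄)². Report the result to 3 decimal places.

Mean x̄ = (77.9 + 77.4 + 72.5 + 77.3 + 78.9 + 74.1)/6 = 76.3500
Deviations from mean: 1.5500, 1.0500, -3.8500, 0.9500, 2.5500, -2.2500
Numerator Σ_{t=1}^{5}(x_t−x̄)(x_{t+1}−x̄) = -9.3875
Denominator Σ(x_t−x̄)² = 30.7950
r_1 = -9.3875 / 30.7950 = -0.305

-0.305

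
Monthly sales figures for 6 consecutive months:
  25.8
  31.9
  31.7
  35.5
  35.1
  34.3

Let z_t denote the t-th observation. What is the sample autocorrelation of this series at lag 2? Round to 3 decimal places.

Mean z̄ = (25.8 + 31.9 + 31.7 + 35.5 + 35.1 + 34.3)/6 = 32.3833
Deviations from mean: -6.5833, -0.4833, -0.6833, 3.1167, 2.7167, 1.9167
Σ(z_t−z̄)(z_{t+2}−z̄) = (4.4986) + (-1.5064) + (-1.8564) + (5.9736) = 7.1094
Denominator Σ(z_t−z̄)² = 64.8083
r_2 = 7.1094 / 64.8083 = 0.110

0.110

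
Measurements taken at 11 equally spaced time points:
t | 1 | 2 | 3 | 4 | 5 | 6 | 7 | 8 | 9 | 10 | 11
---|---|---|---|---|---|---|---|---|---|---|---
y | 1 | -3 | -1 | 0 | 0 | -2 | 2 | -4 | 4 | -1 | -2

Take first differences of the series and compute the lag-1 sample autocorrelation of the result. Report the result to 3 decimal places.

First differences Δy: -4, 2, 1, 0, -2, 4, -6, 8, -5, -1
Mean of differences = -0.3000
Numerator Σ(Δy_t−Δȳ)(Δy_{t+1}−Δȳ) = -120.4900
Denominator Σ(Δy_t−Δȳ)² = 166.1000
r_1(Δy) = -120.4900 / 166.1000 = -0.725

-0.725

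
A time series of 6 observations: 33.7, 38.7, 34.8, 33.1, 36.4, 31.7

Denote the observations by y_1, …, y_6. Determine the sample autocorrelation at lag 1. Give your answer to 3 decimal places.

-0.373

Mean ȳ = (33.7 + 38.7 + 34.8 + 33.1 + 36.4 + 31.7)/6 = 34.7333
Numerator Σ_{t=1}^{5}(y_t−ȳ)(y_{t+1}−ȳ) = -11.7211
Denominator Σ(y_t−ȳ)² = 31.4533
r_1 = -11.7211 / 31.4533 = -0.373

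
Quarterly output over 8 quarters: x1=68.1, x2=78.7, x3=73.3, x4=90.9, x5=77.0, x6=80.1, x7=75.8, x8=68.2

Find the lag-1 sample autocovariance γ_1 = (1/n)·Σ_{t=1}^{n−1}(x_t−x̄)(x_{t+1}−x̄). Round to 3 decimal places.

-7.440

Mean x̄ = (68.1 + 78.7 + 73.3 + 90.9 + 77.0 + 80.1 + 75.8 + 68.2)/8 = 76.5125
Σ_{t=1}^{7}(x_t−x̄)(x_{t+1}−x̄) = -59.5202
γ_1 = -59.5202 / 8 = -7.440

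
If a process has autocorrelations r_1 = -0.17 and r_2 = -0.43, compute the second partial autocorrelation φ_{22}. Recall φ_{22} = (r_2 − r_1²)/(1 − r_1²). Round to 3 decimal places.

φ_{22} = (r_2 − r_1²) / (1 − r_1²)
r_1² = (-0.17)² = 0.0289
Numerator = -0.43 − 0.0289 = -0.4589; denominator = 1 − 0.0289 = 0.9711
φ_{22} = -0.4589 / 0.9711 = -0.473

-0.473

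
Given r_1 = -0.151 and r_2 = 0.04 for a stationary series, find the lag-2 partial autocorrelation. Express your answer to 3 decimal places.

0.018

φ_{22} = (r_2 − r_1²) / (1 − r_1²)
r_1² = (-0.151)² = 0.022801
Numerator = 0.04 − 0.0228 = 0.0172; denominator = 1 − 0.0228 = 0.9772
φ_{22} = 0.0172 / 0.9772 = 0.018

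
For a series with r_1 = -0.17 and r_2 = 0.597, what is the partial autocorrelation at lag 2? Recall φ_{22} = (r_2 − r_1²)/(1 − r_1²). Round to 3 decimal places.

φ_{22} = (r_2 − r_1²) / (1 − r_1²)
r_1² = (-0.17)² = 0.0289
Numerator = 0.597 − 0.0289 = 0.5681; denominator = 1 − 0.0289 = 0.9711
φ_{22} = 0.5681 / 0.9711 = 0.585

0.585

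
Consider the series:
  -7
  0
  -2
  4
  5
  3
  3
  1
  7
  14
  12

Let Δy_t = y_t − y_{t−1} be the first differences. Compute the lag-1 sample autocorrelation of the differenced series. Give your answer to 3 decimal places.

-0.240

First differences Δy: 7, -2, 6, 1, -2, 0, -2, 6, 7, -2
Mean of differences = 1.9000
Numerator Σ(Δy_t−Δȳ)(Δy_{t+1}−Δȳ) = -36.2100
Denominator Σ(Δy_t−Δȳ)² = 150.9000
r_1(Δy) = -36.2100 / 150.9000 = -0.240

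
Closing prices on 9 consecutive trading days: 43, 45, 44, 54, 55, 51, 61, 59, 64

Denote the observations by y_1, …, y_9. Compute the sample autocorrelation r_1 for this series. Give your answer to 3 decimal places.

Mean ȳ = (43 + 45 + 44 + 54 + 55 + 51 + 61 + 59 + 64)/9 = 52.8889
Numerator Σ_{t=1}^{8}(y_t−ȳ)(y_{t+1}−ȳ) = 238.7654
Denominator Σ(y_t−ȳ)² = 474.8889
r_1 = 238.7654 / 474.8889 = 0.503

0.503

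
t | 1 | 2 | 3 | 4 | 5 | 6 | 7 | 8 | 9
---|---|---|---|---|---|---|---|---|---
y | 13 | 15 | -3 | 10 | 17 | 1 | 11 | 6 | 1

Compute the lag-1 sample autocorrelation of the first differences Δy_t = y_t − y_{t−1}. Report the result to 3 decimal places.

First differences Δy: 2, -18, 13, 7, -16, 10, -5, -5
Mean of differences = -1.5000
Numerator Σ(Δy_t−Δȳ)(Δy_{t+1}−Δȳ) = -491.7500
Denominator Σ(Δy_t−Δȳ)² = 934.0000
r_1(Δy) = -491.7500 / 934.0000 = -0.526

-0.526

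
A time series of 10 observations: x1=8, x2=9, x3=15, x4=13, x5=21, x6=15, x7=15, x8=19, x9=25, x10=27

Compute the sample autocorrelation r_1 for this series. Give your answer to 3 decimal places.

Mean x̄ = (8 + 9 + 15 + 13 + 21 + 15 + 15 + 19 + 25 + 27)/10 = 16.7000
Numerator Σ_{t=1}^{9}(x_t−x̄)(x_{t+1}−x̄) = 166.7100
Denominator Σ(x_t−x̄)² = 356.1000
r_1 = 166.7100 / 356.1000 = 0.468

0.468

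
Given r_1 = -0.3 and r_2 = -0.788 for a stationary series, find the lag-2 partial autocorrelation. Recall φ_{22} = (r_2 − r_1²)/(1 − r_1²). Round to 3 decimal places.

φ_{22} = (r_2 − r_1²) / (1 − r_1²)
r_1² = (-0.3)² = 0.09
Numerator = -0.788 − 0.0900 = -0.8780; denominator = 1 − 0.0900 = 0.9100
φ_{22} = -0.8780 / 0.9100 = -0.965

-0.965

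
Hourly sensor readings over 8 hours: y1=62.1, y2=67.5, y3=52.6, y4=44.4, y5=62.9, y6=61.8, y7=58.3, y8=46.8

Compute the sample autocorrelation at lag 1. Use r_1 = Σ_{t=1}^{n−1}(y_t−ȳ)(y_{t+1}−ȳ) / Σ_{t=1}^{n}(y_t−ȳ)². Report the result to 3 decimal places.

Mean ȳ = (62.1 + 67.5 + 52.6 + 44.4 + 62.9 + 61.8 + 58.3 + 46.8)/8 = 57.0500
Deviations from mean: 5.0500, 10.4500, -4.4500, -12.6500, 5.8500, 4.7500, 1.2500, -10.2500
Numerator Σ_{t=1}^{7}(y_t−ȳ)(y_{t+1}−ȳ) = 9.4725
Denominator Σ(y_t−ȳ)² = 477.9400
r_1 = 9.4725 / 477.9400 = 0.020

0.020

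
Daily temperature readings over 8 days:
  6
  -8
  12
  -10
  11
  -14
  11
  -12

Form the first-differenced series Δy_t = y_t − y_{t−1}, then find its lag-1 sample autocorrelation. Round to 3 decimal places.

-0.880

First differences Δy: -14, 20, -22, 21, -25, 25, -23
Mean of differences = -2.5714
Numerator Σ(Δy_t−Δȳ)(Δy_{t+1}−Δȳ) = -2864.7551
Denominator Σ(Δy_t−Δȳ)² = 3253.7143
r_1(Δy) = -2864.7551 / 3253.7143 = -0.880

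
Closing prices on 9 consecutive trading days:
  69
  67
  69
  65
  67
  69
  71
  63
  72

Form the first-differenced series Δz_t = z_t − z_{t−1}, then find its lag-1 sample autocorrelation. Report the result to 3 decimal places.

-0.548

First differences Δz: -2, 2, -4, 2, 2, 2, -8, 9
Mean of differences = 0.3750
Numerator Σ(Δz_t−Δz̄)(Δz_{t+1}−Δz̄) = -98.6406
Denominator Σ(Δz_t−Δz̄)² = 179.8750
r_1(Δz) = -98.6406 / 179.8750 = -0.548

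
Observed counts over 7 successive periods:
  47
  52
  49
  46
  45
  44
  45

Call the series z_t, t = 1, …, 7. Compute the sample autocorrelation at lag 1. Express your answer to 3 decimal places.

0.472

Mean z̄ = (47 + 52 + 49 + 46 + 45 + 44 + 45)/7 = 46.8571
Deviations from mean: 0.1429, 5.1429, 2.1429, -0.8571, -1.8571, -2.8571, -1.8571
Numerator Σ_{t=1}^{6}(z_t−z̄)(z_{t+1}−z̄) = 22.1224
Denominator Σ(z_t−z̄)² = 46.8571
r_1 = 22.1224 / 46.8571 = 0.472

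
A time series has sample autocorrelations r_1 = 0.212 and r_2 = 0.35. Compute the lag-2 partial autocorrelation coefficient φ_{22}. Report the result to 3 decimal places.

φ_{22} = (r_2 − r_1²) / (1 − r_1²)
r_1² = (0.212)² = 0.044944
Numerator = 0.35 − 0.0449 = 0.3051; denominator = 1 − 0.0449 = 0.9551
φ_{22} = 0.3051 / 0.9551 = 0.319

0.319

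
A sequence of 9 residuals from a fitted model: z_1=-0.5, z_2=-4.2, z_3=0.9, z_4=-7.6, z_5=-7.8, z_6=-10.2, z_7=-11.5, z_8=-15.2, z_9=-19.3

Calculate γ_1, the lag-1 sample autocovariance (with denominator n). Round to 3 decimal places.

Mean z̄ = (-0.5 − 4.2 + 0.9 − 7.6 − 7.8 − 10.2 − 11.5 − 15.2 − 19.3)/9 = -8.3778
Σ_{t=1}^{8}(z_t−z̄)(z_{t+1}−z̄) = 179.7884
γ_1 = 179.7884 / 9 = 19.976

19.976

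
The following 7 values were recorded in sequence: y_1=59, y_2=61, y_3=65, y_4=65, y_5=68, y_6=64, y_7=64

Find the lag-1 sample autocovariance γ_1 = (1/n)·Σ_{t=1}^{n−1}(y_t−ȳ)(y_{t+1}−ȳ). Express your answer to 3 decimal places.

Mean ȳ = (59 + 61 + 65 + 65 + 68 + 64 + 64)/7 = 63.7143
Σ_{t=1}^{6}(y_t−ȳ)(y_{t+1}−ȳ) = 17.7755
γ_1 = 17.7755 / 7 = 2.539

2.539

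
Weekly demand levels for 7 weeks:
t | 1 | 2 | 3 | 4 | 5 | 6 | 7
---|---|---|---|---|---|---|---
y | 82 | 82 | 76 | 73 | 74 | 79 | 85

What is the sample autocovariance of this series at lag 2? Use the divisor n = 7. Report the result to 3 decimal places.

-6.595

Mean ȳ = (82 + 82 + 76 + 73 + 74 + 79 + 85)/7 = 78.7143
Deviations: 3.2857, 3.2857, -2.7143, -5.7143, -4.7143, 0.2857, 6.2857
Σ_{t=1}^{5}(y_t−ȳ)(y_{t+2}−ȳ) = -46.1633
γ_2 = -46.1633 / 7 = -6.595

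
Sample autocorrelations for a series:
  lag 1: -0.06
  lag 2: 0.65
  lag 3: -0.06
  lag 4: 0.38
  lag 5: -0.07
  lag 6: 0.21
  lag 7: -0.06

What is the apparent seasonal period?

2

The largest autocorrelation is r_2 = 0.65, with weaker echoes at lags 4 (0.38) and 6 (0.21); the remaining lags stay at or below -0.06.
The dominant spike at lag 2 indicates a seasonal period of 2.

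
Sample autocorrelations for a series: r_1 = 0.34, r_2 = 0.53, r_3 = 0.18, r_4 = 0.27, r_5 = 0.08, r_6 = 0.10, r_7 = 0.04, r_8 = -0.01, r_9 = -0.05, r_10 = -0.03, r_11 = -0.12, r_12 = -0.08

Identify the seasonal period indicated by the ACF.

2

The largest autocorrelation is r_2 = 0.53; the remaining lags stay at or below 0.34.
The dominant spike at lag 2 indicates a seasonal period of 2.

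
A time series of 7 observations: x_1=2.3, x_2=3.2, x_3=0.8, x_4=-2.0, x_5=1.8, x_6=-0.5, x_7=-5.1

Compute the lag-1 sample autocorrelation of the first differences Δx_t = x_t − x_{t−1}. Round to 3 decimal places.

-0.224

First differences Δx: 0.9, -2.4, -2.8, 3.8, -2.3, -4.6
Mean of differences = -1.2333
Numerator Σ(Δx_t−Δx̄)(Δx_{t+1}−Δx̄) = -10.3244
Denominator Σ(Δx_t−Δx̄)² = 46.1733
r_1(Δx) = -10.3244 / 46.1733 = -0.224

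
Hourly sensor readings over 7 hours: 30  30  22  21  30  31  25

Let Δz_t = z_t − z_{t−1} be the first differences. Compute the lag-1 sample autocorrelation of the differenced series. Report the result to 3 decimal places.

First differences Δz: 0, -8, -1, 9, 1, -6
Mean of differences = -0.8333
Numerator Σ(Δz_t−Δz̄)(Δz_{t+1}−Δz̄) = 2.1389
Denominator Σ(Δz_t−Δz̄)² = 178.8333
r_1(Δz) = 2.1389 / 178.8333 = 0.012

0.012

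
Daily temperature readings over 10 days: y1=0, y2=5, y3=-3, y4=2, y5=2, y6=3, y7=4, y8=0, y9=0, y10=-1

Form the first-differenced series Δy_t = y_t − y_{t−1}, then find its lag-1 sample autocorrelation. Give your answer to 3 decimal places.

-0.629

First differences Δy: 5, -8, 5, 0, 1, 1, -4, 0, -1
Mean of differences = -0.1111
Numerator Σ(Δy_t−Δȳ)(Δy_{t+1}−Δȳ) = -83.5679
Denominator Σ(Δy_t−Δȳ)² = 132.8889
r_1(Δy) = -83.5679 / 132.8889 = -0.629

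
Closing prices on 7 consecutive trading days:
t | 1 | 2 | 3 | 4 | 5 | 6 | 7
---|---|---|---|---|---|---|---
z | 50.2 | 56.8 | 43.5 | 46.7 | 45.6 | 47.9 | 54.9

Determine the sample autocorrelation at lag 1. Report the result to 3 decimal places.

Mean z̄ = (50.2 + 56.8 + 43.5 + 46.7 + 45.6 + 47.9 + 54.9)/7 = 49.3714
Σ(z_t−z̄)(z_{t+1}−z̄) = (6.1551) + (-43.6163) + (15.6851) + (10.0751) + (5.5494) + (-8.1349) = -14.2865
Denominator Σ(z_t−z̄)² = 144.4343
r_1 = -14.2865 / 144.4343 = -0.099

-0.099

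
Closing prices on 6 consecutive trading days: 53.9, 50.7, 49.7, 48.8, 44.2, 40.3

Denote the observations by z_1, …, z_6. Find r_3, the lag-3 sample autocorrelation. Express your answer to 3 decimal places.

Mean z̄ = (53.9 + 50.7 + 49.7 + 48.8 + 44.2 + 40.3)/6 = 47.9333
Deviations from mean: 5.9667, 2.7667, 1.7667, 0.8667, -3.7333, -7.6333
Numerator Σ_{t=1}^{3}(z_t−z̄)(z_{t+3}−z̄) = -18.6433
Denominator Σ(z_t−z̄)² = 119.3333
r_3 = -18.6433 / 119.3333 = -0.156

-0.156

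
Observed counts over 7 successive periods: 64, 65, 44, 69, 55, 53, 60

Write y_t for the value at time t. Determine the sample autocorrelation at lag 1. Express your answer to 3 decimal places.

Mean ȳ = (64 + 65 + 44 + 69 + 55 + 53 + 60)/7 = 58.5714
Deviations from mean: 5.4286, 6.4286, -14.5714, 10.4286, -3.5714, -5.5714, 1.4286
Σ(y_t−ȳ)(y_{t+1}−ȳ) = (34.8980) + (-93.6735) + (-151.9592) + (-37.2449) + (19.8980) + (-7.9592) = -236.0408
Denominator Σ(y_t−ȳ)² = 437.7143
r_1 = -236.0408 / 437.7143 = -0.539

-0.539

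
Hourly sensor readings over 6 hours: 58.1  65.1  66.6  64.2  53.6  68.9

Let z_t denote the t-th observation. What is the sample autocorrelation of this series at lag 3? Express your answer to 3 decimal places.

-0.028

Mean z̄ = (58.1 + 65.1 + 66.6 + 64.2 + 53.6 + 68.9)/6 = 62.7500
Deviations from mean: -4.6500, 2.3500, 3.8500, 1.4500, -9.1500, 6.1500
Numerator Σ_{t=1}^{3}(z_t−z̄)(z_{t+3}−z̄) = -4.5675
Denominator Σ(z_t−z̄)² = 165.6150
r_3 = -4.5675 / 165.6150 = -0.028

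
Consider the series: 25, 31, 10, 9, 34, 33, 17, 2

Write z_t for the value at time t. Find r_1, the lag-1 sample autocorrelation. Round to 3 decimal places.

Mean z̄ = (25 + 31 + 10 + 9 + 34 + 33 + 17 + 2)/8 = 20.1250
Numerator Σ_{t=1}^{7}(z_t−z̄)(z_{t+1}−z̄) = 96.2344
Denominator Σ(z_t−z̄)² = 1064.8750
r_1 = 96.2344 / 1064.8750 = 0.090

0.090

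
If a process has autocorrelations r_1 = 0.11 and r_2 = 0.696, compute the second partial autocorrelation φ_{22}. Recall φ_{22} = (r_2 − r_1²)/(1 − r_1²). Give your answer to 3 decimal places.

φ_{22} = (r_2 − r_1²) / (1 − r_1²)
r_1² = (0.11)² = 0.0121
Numerator = 0.696 − 0.0121 = 0.6839; denominator = 1 − 0.0121 = 0.9879
φ_{22} = 0.6839 / 0.9879 = 0.692

0.692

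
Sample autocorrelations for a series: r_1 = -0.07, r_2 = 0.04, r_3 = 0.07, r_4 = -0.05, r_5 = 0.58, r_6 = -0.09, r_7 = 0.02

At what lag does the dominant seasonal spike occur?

5

The largest autocorrelation is r_5 = 0.58; the remaining lags stay at or below 0.07.
The dominant spike at lag 5 indicates a seasonal period of 5.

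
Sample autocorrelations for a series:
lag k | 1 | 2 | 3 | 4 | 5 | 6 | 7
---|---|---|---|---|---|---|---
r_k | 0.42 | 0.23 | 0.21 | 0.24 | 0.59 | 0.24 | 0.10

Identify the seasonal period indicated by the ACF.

The largest autocorrelation is r_5 = 0.59; the remaining lags stay at or below 0.42. The elevated value at lag 1 (0.42), dropping to 0.23 at lag 2, reflects decaying short-term dependence rather than seasonality.
The dominant spike at lag 5 indicates a seasonal period of 5.

5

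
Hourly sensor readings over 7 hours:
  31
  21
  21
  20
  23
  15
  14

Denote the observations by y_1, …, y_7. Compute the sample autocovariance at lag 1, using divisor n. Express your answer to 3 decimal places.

3.784

Mean ȳ = (31 + 21 + 21 + 20 + 23 + 15 + 14)/7 = 20.7143
Deviations: 10.2857, 0.2857, 0.2857, -0.7143, 2.2857, -5.7143, -6.7143
Σ_{t=1}^{6}(y_t−ȳ)(y_{t+1}−ȳ) = 26.4898
γ_1 = 26.4898 / 7 = 3.784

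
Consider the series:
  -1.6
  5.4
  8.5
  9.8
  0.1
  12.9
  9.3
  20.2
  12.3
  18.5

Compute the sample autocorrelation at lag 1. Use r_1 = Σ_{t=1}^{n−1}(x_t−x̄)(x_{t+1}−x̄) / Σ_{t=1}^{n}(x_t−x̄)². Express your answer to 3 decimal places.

0.150

Mean x̄ = (-1.6 + 5.4 + 8.5 + 9.8 + 0.1 + 12.9 + 9.3 + 20.2 + 12.3 + 18.5)/10 = 9.5400
Numerator Σ_{t=1}^{9}(x_t−x̄)(x_{t+1}−x̄) = 66.7684
Denominator Σ(x_t−x̄)² = 444.3840
r_1 = 66.7684 / 444.3840 = 0.150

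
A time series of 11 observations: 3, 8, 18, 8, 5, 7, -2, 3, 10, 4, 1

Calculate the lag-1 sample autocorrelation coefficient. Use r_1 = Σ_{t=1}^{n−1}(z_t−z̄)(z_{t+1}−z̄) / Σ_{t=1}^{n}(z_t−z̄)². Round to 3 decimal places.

0.162

Mean z̄ = (3 + 8 + 18 + 8 + 5 + 7 − 2 + 3 + 10 + 4 + 1)/11 = 5.9091
Numerator Σ_{t=1}^{10}(z_t−z̄)(z_{t+1}−z̄) = 45.6281
Denominator Σ(z_t−z̄)² = 280.9091
r_1 = 45.6281 / 280.9091 = 0.162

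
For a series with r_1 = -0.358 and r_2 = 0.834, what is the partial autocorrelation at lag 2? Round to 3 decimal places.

φ_{22} = (r_2 − r_1²) / (1 − r_1²)
r_1² = (-0.358)² = 0.128164
Numerator = 0.834 − 0.1282 = 0.7058; denominator = 1 − 0.1282 = 0.8718
φ_{22} = 0.7058 / 0.8718 = 0.810

0.810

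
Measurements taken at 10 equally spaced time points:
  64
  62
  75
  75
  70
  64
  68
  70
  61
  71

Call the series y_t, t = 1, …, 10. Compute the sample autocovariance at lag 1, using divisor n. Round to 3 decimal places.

Mean ȳ = (64 + 62 + 75 + 75 + 70 + 64 + 68 + 70 + 61 + 71)/10 = 68.0000
Σ_{t=1}^{9}(y_t−ȳ)(y_{t+1}−ȳ) = 2.0000
γ_1 = 2.0000 / 10 = 0.200

0.200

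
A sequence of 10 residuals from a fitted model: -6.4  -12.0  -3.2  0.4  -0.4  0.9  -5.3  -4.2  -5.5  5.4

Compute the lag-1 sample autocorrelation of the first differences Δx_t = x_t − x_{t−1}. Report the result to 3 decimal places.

First differences Δx: -5.6, 8.8, 3.6, -0.8, 1.3, -6.2, 1.1, -1.3, 10.9
Mean of differences = 1.3111
Numerator Σ(Δx_t−Δx̄)(Δx_{t+1}−Δx̄) = -62.2412
Denominator Σ(Δx_t−Δx̄)² = 268.7689
r_1(Δx) = -62.2412 / 268.7689 = -0.232

-0.232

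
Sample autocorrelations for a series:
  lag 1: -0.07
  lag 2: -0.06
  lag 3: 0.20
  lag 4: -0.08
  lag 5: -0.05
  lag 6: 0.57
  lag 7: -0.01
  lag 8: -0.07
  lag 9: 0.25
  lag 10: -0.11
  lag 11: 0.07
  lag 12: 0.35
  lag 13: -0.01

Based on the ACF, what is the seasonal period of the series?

The largest autocorrelation is r_6 = 0.57, with a weaker echo at lag 12 (0.35); the remaining lags stay at or below 0.25.
The dominant spike at lag 6 indicates a seasonal period of 6.

6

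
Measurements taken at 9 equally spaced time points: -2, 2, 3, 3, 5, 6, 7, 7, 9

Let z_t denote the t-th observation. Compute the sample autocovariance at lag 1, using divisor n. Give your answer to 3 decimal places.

Mean z̄ = (-2 + 2 + 3 + 3 + 5 + 6 + 7 + 7 + 9)/9 = 4.4444
Σ_{t=1}^{8}(z_t−z̄)(z_{t+1}−z̄) = 43.5802
γ_1 = 43.5802 / 9 = 4.842

4.842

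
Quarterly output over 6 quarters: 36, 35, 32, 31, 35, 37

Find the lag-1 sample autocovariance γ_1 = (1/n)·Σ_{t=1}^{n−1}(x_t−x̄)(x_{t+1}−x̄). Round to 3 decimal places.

Mean x̄ = (36 + 35 + 32 + 31 + 35 + 37)/6 = 34.3333
Deviations: 1.6667, 0.6667, -2.3333, -3.3333, 0.6667, 2.6667
Σ_{t=1}^{5}(x_t−x̄)(x_{t+1}−x̄) = 6.8889
γ_1 = 6.8889 / 6 = 1.148

1.148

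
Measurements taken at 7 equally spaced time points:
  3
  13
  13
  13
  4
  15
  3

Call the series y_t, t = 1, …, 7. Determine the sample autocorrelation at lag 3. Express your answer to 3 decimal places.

-0.247

Mean ȳ = (3 + 13 + 13 + 13 + 4 + 15 + 3)/7 = 9.1429
Deviations from mean: -6.1429, 3.8571, 3.8571, 3.8571, -5.1429, 5.8571, -6.1429
Σ(y_t−ȳ)(y_{t+3}−ȳ) = (-23.6939) + (-19.8367) + (22.5918) + (-23.6939) = -44.6327
Denominator Σ(y_t−ȳ)² = 180.8571
r_3 = -44.6327 / 180.8571 = -0.247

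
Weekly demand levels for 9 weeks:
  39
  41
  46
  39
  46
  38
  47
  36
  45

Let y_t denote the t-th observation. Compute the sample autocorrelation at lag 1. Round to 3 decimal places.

Mean ȳ = (39 + 41 + 46 + 39 + 46 + 38 + 47 + 36 + 45)/9 = 41.8889
Numerator Σ_{t=1}^{8}(y_t−ȳ)(y_{t+1}−ȳ) = -109.1235
Denominator Σ(y_t−ȳ)² = 136.8889
r_1 = -109.1235 / 136.8889 = -0.797

-0.797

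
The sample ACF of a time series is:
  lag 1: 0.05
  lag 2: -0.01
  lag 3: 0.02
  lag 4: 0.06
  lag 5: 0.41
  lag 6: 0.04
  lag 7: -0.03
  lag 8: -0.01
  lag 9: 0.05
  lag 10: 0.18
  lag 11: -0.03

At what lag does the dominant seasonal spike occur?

5

The largest autocorrelation is r_5 = 0.41, with a weaker echo at lag 10 (0.18); the remaining lags stay at or below 0.06.
The dominant spike at lag 5 indicates a seasonal period of 5.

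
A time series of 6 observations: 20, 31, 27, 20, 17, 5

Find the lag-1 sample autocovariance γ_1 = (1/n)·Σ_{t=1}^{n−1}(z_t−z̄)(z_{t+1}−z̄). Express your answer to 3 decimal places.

20.333

Mean z̄ = (20 + 31 + 27 + 20 + 17 + 5)/6 = 20.0000
Σ_{t=1}^{5}(z_t−z̄)(z_{t+1}−z̄) = 122.0000
γ_1 = 122.0000 / 6 = 20.333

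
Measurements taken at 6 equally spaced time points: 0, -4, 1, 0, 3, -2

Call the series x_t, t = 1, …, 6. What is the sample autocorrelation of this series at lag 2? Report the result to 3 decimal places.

0.106

Mean x̄ = (0 − 4 + 1 + 0 + 3 − 2)/6 = -0.3333
Deviations from mean: 0.3333, -3.6667, 1.3333, 0.3333, 3.3333, -1.6667
Σ(x_t−x̄)(x_{t+2}−x̄) = (0.4444) + (-1.2222) + (4.4444) + (-0.5556) = 3.1111
Denominator Σ(x_t−x̄)² = 29.3333
r_2 = 3.1111 / 29.3333 = 0.106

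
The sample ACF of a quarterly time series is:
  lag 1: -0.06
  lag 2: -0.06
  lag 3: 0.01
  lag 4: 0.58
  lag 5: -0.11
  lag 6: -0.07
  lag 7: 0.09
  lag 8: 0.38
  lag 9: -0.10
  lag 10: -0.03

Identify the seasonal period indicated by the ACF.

The largest autocorrelation is r_4 = 0.58, with a weaker echo at lag 8 (0.38); the remaining lags stay at or below 0.09.
The dominant spike at lag 4 indicates a seasonal period of 4.

4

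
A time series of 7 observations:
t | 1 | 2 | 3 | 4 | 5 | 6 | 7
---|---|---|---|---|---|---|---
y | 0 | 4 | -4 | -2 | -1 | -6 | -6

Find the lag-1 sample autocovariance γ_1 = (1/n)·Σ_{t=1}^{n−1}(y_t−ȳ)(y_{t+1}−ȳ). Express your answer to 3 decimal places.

1.732

Mean ȳ = (0 + 4 − 4 − 2 − 1 − 6 − 6)/7 = -2.1429
Σ_{t=1}^{6}(y_t−ȳ)(y_{t+1}−ȳ) = 12.1224
γ_1 = 12.1224 / 7 = 1.732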